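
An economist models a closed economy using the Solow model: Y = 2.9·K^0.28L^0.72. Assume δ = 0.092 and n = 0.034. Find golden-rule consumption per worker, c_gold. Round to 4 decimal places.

Capital per worker breaks even when investment replaces (n + δ)·k; here n + δ = 0.126.
Golden rule sets MPK = n+δ: 0.28·2.9·k^(0.28−1) = 0.126, so k_gold = (0.28·2.9/0.126)^(1/0.72) ≈ 13.3005.
y_gold = 2.9·13.3005^0.28 ≈ 5.9852.
c_gold = y_gold − (n+δ)·k_gold = 5.9852 − 0.126·13.3005 ≈ 4.3094.

c_gold ≈ 4.3094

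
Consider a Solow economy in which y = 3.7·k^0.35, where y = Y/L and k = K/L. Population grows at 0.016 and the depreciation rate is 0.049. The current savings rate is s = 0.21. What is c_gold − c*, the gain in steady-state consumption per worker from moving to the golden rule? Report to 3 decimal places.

Capital per worker breaks even when investment replaces (n + δ)·k; here n + δ = 0.065.
Current steady state (s = 0.21): k* = (0.21·3.7/0.065)^(1/0.65) ≈ 45.4678, y* = 3.7·45.4678^0.35 ≈ 14.0734, c* = (1−0.21)·14.0734 ≈ 11.1180.
At the golden rule the marginal product of capital equals n+δ: 0.35·3.7·k^(0.35−1) = 0.065. Solving, k_gold = (0.35·3.7/0.065)^(1/0.65) ≈ 99.7723.
y_gold = 3.7·99.7723^0.35 ≈ 18.5291, c_gold = y_gold − 0.065·k_gold ≈ 12.0439.
Gain: Δc = 12.0439 − 11.1180 ≈ 0.9260.

Δc ≈ 0.926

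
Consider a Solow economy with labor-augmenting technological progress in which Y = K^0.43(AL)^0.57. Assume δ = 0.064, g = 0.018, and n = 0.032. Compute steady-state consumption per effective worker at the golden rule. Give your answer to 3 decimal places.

n + g + δ = 0.032 + 0.018 + 0.064 = 0.114.
At the golden rule the marginal product of capital equals n+g+δ: 0.43·k^(0.43−1) = 0.114. Solving, k_gold = (0.43/0.114)^(1/0.57) ≈ 10.2687.
y_gold = 10.2687^0.43 ≈ 2.7224.
c_gold = y_gold − (n+g+δ)·k_gold = 2.7224 − 0.114·10.2687 ≈ 1.5518.

c_gold ≈ 1.552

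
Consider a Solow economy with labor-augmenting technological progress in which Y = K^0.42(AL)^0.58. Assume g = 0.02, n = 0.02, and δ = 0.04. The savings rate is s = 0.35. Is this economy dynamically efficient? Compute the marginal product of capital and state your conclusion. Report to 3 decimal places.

dynamically efficient; MPK ≈ 0.096

The effective depreciation rate is n + g + δ = 0.02 + 0.02 + 0.04 = 0.08.
Steady-state k*: s·k^0.42 = 0.08·k gives k* = (0.35/0.08)^(1/0.58) ≈ 12.7390.
MPK = 0.42·12.7390^(-0.58) ≈ 0.0960.
MPK > n+g+δ = 0.08, so the economy is dynamically efficient (under-saving).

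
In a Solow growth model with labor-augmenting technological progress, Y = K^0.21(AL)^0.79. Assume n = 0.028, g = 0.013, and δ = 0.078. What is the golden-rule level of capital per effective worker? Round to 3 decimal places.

n + g + δ = 0.028 + 0.013 + 0.078 = 0.119.
Setting f'(k) = n+g+δ gives 0.21·k^(0.21−1) = 0.119, hence k_gold = (0.21/0.119)^(1/0.79) ≈ 2.0523.

k_gold ≈ 2.052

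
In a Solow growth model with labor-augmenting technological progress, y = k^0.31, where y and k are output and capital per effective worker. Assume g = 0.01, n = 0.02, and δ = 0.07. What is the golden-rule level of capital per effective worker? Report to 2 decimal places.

k_gold ≈ 5.15

Capital per effective worker breaks even when investment replaces (n + g + δ)·k; here n + g + δ = 0.1.
At the golden rule the marginal product of capital equals n+g+δ: 0.31·k^(0.31−1) = 0.1. Solving, k_gold = (0.31/0.1)^(1/0.69) ≈ 5.1537.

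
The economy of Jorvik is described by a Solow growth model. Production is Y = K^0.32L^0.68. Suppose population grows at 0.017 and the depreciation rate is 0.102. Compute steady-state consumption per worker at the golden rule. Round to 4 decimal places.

Break-even investment rate: n + δ = 0.017 + 0.102 = 0.119.
Golden rule sets MPK = n+δ: 0.32·k^(0.32−1) = 0.119, so k_gold = (0.32/0.119)^(1/0.68) ≈ 4.2832.
y_gold = 4.2832^0.32 ≈ 1.5928.
c_gold = y_gold − (n+δ)·k_gold = 1.5928 − 0.119·4.2832 ≈ 1.0831.

c_gold ≈ 1.0831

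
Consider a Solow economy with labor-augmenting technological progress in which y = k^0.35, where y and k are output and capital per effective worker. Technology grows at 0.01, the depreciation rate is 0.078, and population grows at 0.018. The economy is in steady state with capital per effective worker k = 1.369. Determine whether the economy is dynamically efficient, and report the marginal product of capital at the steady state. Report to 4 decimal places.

Break-even investment rate: n + g + δ = 0.018 + 0.01 + 0.078 = 0.106.
MPK = 0.35·k^(0.35−1) = 0.35·1.369^(-0.65) ≈ 0.2854.
MPK > 0.106, so the economy is dynamically efficient (under-saving).

dynamically efficient; MPK ≈ 0.2854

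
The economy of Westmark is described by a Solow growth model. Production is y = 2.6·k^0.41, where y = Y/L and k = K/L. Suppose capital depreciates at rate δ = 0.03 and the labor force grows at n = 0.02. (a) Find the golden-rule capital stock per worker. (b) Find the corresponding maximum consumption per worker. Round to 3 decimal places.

The effective depreciation rate is n + δ = 0.02 + 0.03 = 0.05.
At the golden rule the marginal product of capital equals n+δ: 0.41·2.6·k^(0.41−1) = 0.05. Solving, k_gold = (0.41·2.6/0.05)^(1/0.59) ≈ 178.7235.
y_gold = 2.6·178.7235^0.41 ≈ 21.7956; c_gold = y_gold − 0.05·k_gold ≈ 12.8594.

(a) k_gold ≈ 178.724; (b) c_gold ≈ 12.859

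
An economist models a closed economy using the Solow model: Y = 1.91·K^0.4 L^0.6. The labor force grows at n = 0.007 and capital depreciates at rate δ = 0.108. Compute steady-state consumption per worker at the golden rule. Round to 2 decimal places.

n + δ = 0.007 + 0.108 = 0.115.
Setting f'(k) = n+δ gives 0.4·1.91·k^(0.4−1) = 0.115, hence k_gold = (0.4·1.91/0.115)^(1/0.6) ≈ 23.4779.
y_gold = 1.91·23.4779^0.4 ≈ 6.7499.
c_gold = y_gold − (n+δ)·k_gold = 6.7499 − 0.115·23.4779 ≈ 4.0499.

c_gold ≈ 4.05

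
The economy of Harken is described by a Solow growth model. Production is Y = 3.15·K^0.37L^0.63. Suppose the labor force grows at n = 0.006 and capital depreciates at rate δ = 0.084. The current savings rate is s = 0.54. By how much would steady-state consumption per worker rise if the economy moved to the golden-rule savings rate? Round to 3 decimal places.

Break-even investment rate: n + δ = 0.006 + 0.084 = 0.09.
Current steady state (s = 0.54): k* = (0.54·3.15/0.09)^(1/0.63) ≈ 106.2013, y* = 3.15·106.2013^0.37 ≈ 17.7002, c* = (1−0.54)·17.7002 ≈ 8.1421.
Golden rule sets MPK = n+δ: 0.37·3.15·k^(0.37−1) = 0.09, so k_gold = (0.37·3.15/0.09)^(1/0.63) ≈ 58.2784.
y_gold = 3.15·58.2784^0.37 ≈ 14.1758, c_gold = y_gold − 0.09·k_gold ≈ 8.9308.
Gain: Δc = 8.9308 − 8.1421 ≈ 0.7887.

Δc ≈ 0.789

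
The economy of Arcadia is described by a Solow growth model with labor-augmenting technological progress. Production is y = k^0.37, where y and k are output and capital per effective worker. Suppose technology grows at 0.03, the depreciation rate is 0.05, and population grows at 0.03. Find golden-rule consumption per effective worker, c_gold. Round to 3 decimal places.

c_gold ≈ 1.285

Capital per effective worker breaks even when investment replaces (n + g + δ)·k; here n + g + δ = 0.11.
Golden rule sets MPK = n+g+δ: 0.37·k^(0.37−1) = 0.11, so k_gold = (0.37/0.11)^(1/0.63) ≈ 6.8581.
y_gold = 6.8581^0.37 ≈ 2.0389.
c_gold = y_gold − (n+g+δ)·k_gold = 2.0389 − 0.11·6.8581 ≈ 1.2845.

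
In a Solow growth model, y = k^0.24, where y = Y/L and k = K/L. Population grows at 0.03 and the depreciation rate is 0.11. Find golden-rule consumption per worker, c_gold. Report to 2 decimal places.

c_gold ≈ 0.90

n + δ = 0.03 + 0.11 = 0.14.
At the golden rule the marginal product of capital equals n+δ: 0.24·k^(0.24−1) = 0.14. Solving, k_gold = (0.24/0.14)^(1/0.76) ≈ 2.0324.
y_gold = 2.0324^0.24 ≈ 1.1856.
c_gold = y_gold − (n+δ)·k_gold = 1.1856 − 0.14·2.0324 ≈ 0.9010.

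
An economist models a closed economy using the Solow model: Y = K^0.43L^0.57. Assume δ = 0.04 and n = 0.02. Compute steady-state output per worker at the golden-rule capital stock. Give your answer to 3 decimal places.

y_gold ≈ 4.418

Capital per worker breaks even when investment replaces (n + δ)·k; here n + δ = 0.06.
Setting f'(k) = n+δ gives 0.43·k^(0.43−1) = 0.06, hence k_gold = (0.43/0.06)^(1/0.57) ≈ 31.6633.
Output: y_gold = k_gold^0.43 = 31.6633^0.43 ≈ 4.4181.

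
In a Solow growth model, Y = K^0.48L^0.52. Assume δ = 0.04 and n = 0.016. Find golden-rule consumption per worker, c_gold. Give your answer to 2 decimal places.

c_gold ≈ 3.78

Capital per worker breaks even when investment replaces (n + δ)·k; here n + δ = 0.056.
Golden rule sets MPK = n+δ: 0.48·k^(0.48−1) = 0.056, so k_gold = (0.48/0.056)^(1/0.52) ≈ 62.2778.
y_gold = 62.2778^0.48 ≈ 7.2657.
c_gold = y_gold − (n+δ)·k_gold = 7.2657 − 0.056·62.2778 ≈ 3.7782.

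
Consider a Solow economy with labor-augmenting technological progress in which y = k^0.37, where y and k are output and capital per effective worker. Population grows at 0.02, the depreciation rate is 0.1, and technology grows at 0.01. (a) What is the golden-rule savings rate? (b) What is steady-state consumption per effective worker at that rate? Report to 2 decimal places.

(a) s_gold = 0.37; (b) c_gold ≈ 1.16

Break-even investment rate: n + g + δ = 0.02 + 0.01 + 0.1 = 0.13.
For Cobb-Douglas, s_gold equals capital's share: s_gold = 0.37.
Setting f'(k) = n+g+δ gives 0.37·k^(0.37−1) = 0.13, hence k_gold = (0.37/0.13)^(1/0.63) ≈ 5.2607.
y_gold = 5.2607^0.37 ≈ 1.8484; c_gold = (1−0.37)·y_gold ≈ 1.1645.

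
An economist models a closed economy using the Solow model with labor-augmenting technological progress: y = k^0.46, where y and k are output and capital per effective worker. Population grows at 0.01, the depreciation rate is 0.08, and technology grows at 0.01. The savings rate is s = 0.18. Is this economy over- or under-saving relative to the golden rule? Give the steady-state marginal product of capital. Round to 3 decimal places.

The effective depreciation rate is n + g + δ = 0.01 + 0.01 + 0.08 = 0.1.
Steady-state k*: s·k^0.46 = 0.1·k gives k* = (0.18/0.1)^(1/0.54) ≈ 2.9698.
MPK = 0.46·2.9698^(-0.54) ≈ 0.2556.
MPK > n+g+δ = 0.1, so the economy is dynamically efficient (under-saving).

under-saving; MPK ≈ 0.256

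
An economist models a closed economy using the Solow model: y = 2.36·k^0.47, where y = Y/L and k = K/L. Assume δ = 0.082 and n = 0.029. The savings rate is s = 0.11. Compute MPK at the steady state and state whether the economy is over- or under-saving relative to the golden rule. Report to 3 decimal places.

Break-even investment rate: n + δ = 0.029 + 0.082 = 0.111.
Steady-state k*: s·A·k^0.47 = 0.111·k gives k* = (0.11·2.36/0.111)^(1/0.53) ≈ 4.9681.
MPK = 0.47·2.36·4.9681^(-0.53) ≈ 0.4743.
MPK > n+δ = 0.111, so the economy is dynamically efficient (under-saving).

under-saving; MPK ≈ 0.474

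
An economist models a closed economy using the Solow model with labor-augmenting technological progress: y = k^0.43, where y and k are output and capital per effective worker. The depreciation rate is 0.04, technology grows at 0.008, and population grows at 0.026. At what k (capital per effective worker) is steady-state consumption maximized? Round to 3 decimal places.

k_gold ≈ 21.916

The effective depreciation rate is n + g + δ = 0.026 + 0.008 + 0.04 = 0.074.
Setting f'(k) = n+g+δ gives 0.43·k^(0.43−1) = 0.074, hence k_gold = (0.43/0.074)^(1/0.57) ≈ 21.9162.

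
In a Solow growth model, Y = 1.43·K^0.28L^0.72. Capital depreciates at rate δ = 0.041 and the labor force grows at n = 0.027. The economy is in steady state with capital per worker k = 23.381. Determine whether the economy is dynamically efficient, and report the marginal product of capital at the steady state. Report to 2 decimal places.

dynamically inefficient; MPK ≈ 0.04

n + δ = 0.027 + 0.041 = 0.068.
MPK = 0.28·1.43·k^(0.28−1) = 0.28·1.43·23.381^(-0.72) ≈ 0.0414.
MPK < 0.068, so the economy is dynamically inefficient (over-saving).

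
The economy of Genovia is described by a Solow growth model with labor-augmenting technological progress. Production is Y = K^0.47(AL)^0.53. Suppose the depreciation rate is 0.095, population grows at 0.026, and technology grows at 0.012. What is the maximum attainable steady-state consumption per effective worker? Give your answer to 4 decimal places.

n + g + δ = 0.026 + 0.012 + 0.095 = 0.133.
Golden rule sets MPK = n+g+δ: 0.47·k^(0.47−1) = 0.133, so k_gold = (0.47/0.133)^(1/0.53) ≈ 10.8250.
y_gold = 10.8250^0.47 ≈ 3.0632.
c_gold = y_gold − (n+g+δ)·k_gold = 3.0632 − 0.133·10.8250 ≈ 1.6235.

c_gold ≈ 1.6235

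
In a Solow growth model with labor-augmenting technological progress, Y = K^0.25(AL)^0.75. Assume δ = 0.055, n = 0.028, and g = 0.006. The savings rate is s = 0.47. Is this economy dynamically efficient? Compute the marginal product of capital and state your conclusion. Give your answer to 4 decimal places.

The effective depreciation rate is n + g + δ = 0.028 + 0.006 + 0.055 = 0.089.
Steady-state k*: s·k^0.25 = 0.089·k gives k* = (0.47/0.089)^(1/0.75) ≈ 9.1962.
MPK = 0.25·9.1962^(-0.75) ≈ 0.0473.
MPK < n+g+δ = 0.089, so the economy is dynamically inefficient (over-saving).

dynamically inefficient; MPK ≈ 0.0473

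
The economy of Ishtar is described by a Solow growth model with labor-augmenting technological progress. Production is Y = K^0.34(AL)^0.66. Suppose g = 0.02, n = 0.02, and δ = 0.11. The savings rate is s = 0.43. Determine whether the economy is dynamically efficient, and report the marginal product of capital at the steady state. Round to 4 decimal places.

Capital per effective worker breaks even when investment replaces (n + g + δ)·k; here n + g + δ = 0.15.
Steady-state k*: s·k^0.34 = 0.15·k gives k* = (0.43/0.15)^(1/0.66) ≈ 4.9317.
MPK = 0.34·4.9317^(-0.66) ≈ 0.1186.
MPK < n+g+δ = 0.15, so the economy is dynamically inefficient (over-saving).

dynamically inefficient; MPK ≈ 0.1186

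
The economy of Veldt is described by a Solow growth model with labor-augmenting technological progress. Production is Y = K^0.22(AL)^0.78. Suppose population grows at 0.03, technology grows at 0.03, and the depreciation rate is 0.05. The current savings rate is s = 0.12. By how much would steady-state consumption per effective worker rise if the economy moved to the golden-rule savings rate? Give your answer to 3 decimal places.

Δc ≈ 0.047

The effective depreciation rate is n + g + δ = 0.03 + 0.03 + 0.05 = 0.11.
Current steady state (s = 0.12): k* = (0.12/0.11)^(1/0.78) ≈ 1.1180, y* = 1.1180^0.22 ≈ 1.0248, c* = (1−0.12)·1.0248 ≈ 0.9019.
At the golden rule the marginal product of capital equals n+g+δ: 0.22·k^(0.22−1) = 0.11. Solving, k_gold = (0.22/0.11)^(1/0.78) ≈ 2.4318.
y_gold = 2.4318^0.22 ≈ 1.2159, c_gold = y_gold − 0.11·k_gold ≈ 0.9484.
Gain: Δc = 0.9484 − 0.9019 ≈ 0.0466.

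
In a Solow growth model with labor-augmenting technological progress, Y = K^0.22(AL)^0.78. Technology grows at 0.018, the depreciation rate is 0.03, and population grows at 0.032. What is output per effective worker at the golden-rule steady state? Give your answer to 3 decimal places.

y_gold ≈ 1.330

Break-even investment rate: n + g + δ = 0.032 + 0.018 + 0.03 = 0.08.
At the golden rule the marginal product of capital equals n+g+δ: 0.22·k^(0.22−1) = 0.08. Solving, k_gold = (0.22/0.08)^(1/0.78) ≈ 3.6580.
Output: y_gold = k_gold^0.22 = 3.6580^0.22 ≈ 1.3302.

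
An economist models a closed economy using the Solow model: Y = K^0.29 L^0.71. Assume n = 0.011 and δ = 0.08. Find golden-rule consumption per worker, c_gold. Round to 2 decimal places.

Capital per worker breaks even when investment replaces (n + δ)·k; here n + δ = 0.091.
Setting f'(k) = n+δ gives 0.29·k^(0.29−1) = 0.091, hence k_gold = (0.29/0.091)^(1/0.71) ≈ 5.1163.
y_gold = 5.1163^0.29 ≈ 1.6054.
c_gold = y_gold − (n+δ)·k_gold = 1.6054 − 0.091·5.1163 ≈ 1.1399.

c_gold ≈ 1.14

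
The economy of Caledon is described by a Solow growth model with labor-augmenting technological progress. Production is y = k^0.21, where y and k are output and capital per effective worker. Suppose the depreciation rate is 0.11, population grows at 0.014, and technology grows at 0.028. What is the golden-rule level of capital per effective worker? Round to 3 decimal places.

n + g + δ = 0.014 + 0.028 + 0.11 = 0.152.
Maximizing c = f(k) − (n+g+δ)·k gives f'(k) = n+g+δ, i.e. 0.21·k^(0.21−1) = 0.152, so k_gold = (0.21/0.152)^(1/0.79) ≈ 1.5055.

k_gold ≈ 1.506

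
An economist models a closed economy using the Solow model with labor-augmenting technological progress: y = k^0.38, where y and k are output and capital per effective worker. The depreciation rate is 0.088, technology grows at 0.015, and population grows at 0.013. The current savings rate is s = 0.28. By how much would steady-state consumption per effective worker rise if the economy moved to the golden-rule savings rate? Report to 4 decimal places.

Δc ≈ 0.0474

Capital per effective worker breaks even when investment replaces (n + g + δ)·k; here n + g + δ = 0.116.
Current steady state (s = 0.28): k* = (0.28/0.116)^(1/0.62) ≈ 4.1425, y* = 4.1425^0.38 ≈ 1.7162, c* = (1−0.28)·1.7162 ≈ 1.2356.
Golden rule sets MPK = n+g+δ: 0.38·k^(0.38−1) = 0.116, so k_gold = (0.38/0.116)^(1/0.62) ≈ 6.7791.
y_gold = 6.7791^0.38 ≈ 2.0694, c_gold = y_gold − 0.116·k_gold ≈ 1.2830.
Gain: Δc = 1.2830 − 1.2356 ≈ 0.0474.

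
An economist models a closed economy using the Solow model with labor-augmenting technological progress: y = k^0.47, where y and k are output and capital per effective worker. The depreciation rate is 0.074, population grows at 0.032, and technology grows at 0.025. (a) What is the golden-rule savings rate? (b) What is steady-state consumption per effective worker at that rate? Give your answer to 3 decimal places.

Break-even investment rate: n + g + δ = 0.032 + 0.025 + 0.074 = 0.131.
For Cobb-Douglas, s_gold equals capital's share: s_gold = 0.47.
Golden rule sets MPK = n+g+δ: 0.47·k^(0.47−1) = 0.131, so k_gold = (0.47/0.131)^(1/0.53) ≈ 11.1389.
y_gold = 11.1389^0.47 ≈ 3.1047; c_gold = (1−0.47)·y_gold ≈ 1.6455.

(a) s_gold = 0.470; (b) c_gold ≈ 1.645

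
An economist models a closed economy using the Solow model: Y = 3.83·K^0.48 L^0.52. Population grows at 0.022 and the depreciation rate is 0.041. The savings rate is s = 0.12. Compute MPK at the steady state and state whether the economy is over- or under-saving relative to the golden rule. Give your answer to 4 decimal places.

under-saving; MPK ≈ 0.2520

Capital per worker breaks even when investment replaces (n + δ)·k; here n + δ = 0.063.
Steady-state k*: s·A·k^0.48 = 0.063·k gives k* = (0.12·3.83/0.063)^(1/0.52) ≈ 45.6763.
MPK = 0.48·3.83·45.6763^(-0.52) ≈ 0.2520.
MPK > n+δ = 0.063, so the economy is dynamically efficient (under-saving).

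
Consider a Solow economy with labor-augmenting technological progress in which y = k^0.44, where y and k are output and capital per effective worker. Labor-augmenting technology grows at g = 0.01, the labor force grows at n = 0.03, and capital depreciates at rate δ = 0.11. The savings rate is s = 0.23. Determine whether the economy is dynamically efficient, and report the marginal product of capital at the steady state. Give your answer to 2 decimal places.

The effective depreciation rate is n + g + δ = 0.03 + 0.01 + 0.11 = 0.15.
Steady-state k*: s·k^0.44 = 0.15·k gives k* = (0.23/0.15)^(1/0.56) ≈ 2.1453.
MPK = 0.44·2.1453^(-0.56) ≈ 0.2870.
MPK > n+g+δ = 0.15, so the economy is dynamically efficient (under-saving).

dynamically efficient; MPK ≈ 0.29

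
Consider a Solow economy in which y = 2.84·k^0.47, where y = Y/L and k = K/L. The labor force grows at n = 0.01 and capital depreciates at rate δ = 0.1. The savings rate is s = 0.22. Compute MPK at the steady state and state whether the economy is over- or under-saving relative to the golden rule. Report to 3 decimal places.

The effective depreciation rate is n + δ = 0.01 + 0.1 = 0.11.
Steady-state k*: s·A·k^0.47 = 0.11·k gives k* = (0.22·2.84/0.11)^(1/0.53) ≈ 26.5032.
MPK = 0.47·2.84·26.5032^(-0.53) ≈ 0.2350.
MPK > n+δ = 0.11, so the economy is dynamically efficient (under-saving).

under-saving; MPK ≈ 0.235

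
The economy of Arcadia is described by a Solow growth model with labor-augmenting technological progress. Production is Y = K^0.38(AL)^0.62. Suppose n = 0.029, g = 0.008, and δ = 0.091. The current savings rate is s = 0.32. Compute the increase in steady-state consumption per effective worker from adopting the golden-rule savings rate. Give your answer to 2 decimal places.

n + g + δ = 0.029 + 0.008 + 0.091 = 0.128.
Current steady state (s = 0.32): k* = (0.32/0.128)^(1/0.62) ≈ 4.3837, y* = 4.3837^0.38 ≈ 1.7535, c* = (1−0.32)·1.7535 ≈ 1.1924.
Maximizing c = f(k) − (n+g+δ)·k gives f'(k) = n+g+δ, i.e. 0.38·k^(0.38−1) = 0.128, so k_gold = (0.38/0.128)^(1/0.62) ≈ 5.7838.
y_gold = 5.7838^0.38 ≈ 1.9482, c_gold = y_gold − 0.128·k_gold ≈ 1.2079.
Gain: Δc = 1.2079 − 1.1924 ≈ 0.0155.

Δc ≈ 0.02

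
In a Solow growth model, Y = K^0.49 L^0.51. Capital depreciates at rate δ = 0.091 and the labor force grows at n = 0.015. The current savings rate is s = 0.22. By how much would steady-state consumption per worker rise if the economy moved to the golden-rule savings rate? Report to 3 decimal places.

Δc ≈ 0.647

Capital per worker breaks even when investment replaces (n + δ)·k; here n + δ = 0.106.
Current steady state (s = 0.22): k* = (0.22/0.106)^(1/0.51) ≈ 4.1860, y* = 4.1860^0.49 ≈ 2.0169, c* = (1−0.22)·2.0169 ≈ 1.5732.
Golden rule sets MPK = n+δ: 0.49·k^(0.49−1) = 0.106, so k_gold = (0.49/0.106)^(1/0.51) ≈ 20.1236.
y_gold = 20.1236^0.49 ≈ 4.3533, c_gold = y_gold − 0.106·k_gold ≈ 2.2202.
Gain: Δc = 2.2202 − 1.5732 ≈ 0.6470.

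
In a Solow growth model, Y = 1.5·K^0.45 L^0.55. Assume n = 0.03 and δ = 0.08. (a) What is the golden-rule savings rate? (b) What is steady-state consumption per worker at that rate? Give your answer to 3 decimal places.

Break-even investment rate: n + δ = 0.03 + 0.08 = 0.11.
For Cobb-Douglas, s_gold equals capital's share: s_gold = 0.45.
Setting f'(k) = n+δ gives 0.45·1.5·k^(0.45−1) = 0.11, hence k_gold = (0.45·1.5/0.11)^(1/0.55) ≈ 27.0748.
y_gold = 1.5·27.0748^0.45 ≈ 6.6183; c_gold = (1−0.45)·y_gold ≈ 3.6401.

(a) s_gold = 0.450; (b) c_gold ≈ 3.640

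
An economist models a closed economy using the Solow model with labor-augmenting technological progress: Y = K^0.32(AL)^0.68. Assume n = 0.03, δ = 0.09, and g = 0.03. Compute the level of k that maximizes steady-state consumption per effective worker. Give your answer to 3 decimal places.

k_gold ≈ 3.047

Break-even investment rate: n + g + δ = 0.03 + 0.03 + 0.09 = 0.15.
At the golden rule the marginal product of capital equals n+g+δ: 0.32·k^(0.32−1) = 0.15. Solving, k_gold = (0.32/0.15)^(1/0.68) ≈ 3.0473.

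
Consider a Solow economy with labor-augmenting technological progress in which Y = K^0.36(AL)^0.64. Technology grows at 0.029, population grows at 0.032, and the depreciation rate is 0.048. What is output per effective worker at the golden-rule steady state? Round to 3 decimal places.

n + g + δ = 0.032 + 0.029 + 0.048 = 0.109.
At the golden rule the marginal product of capital equals n+g+δ: 0.36·k^(0.36−1) = 0.109. Solving, k_gold = (0.36/0.109)^(1/0.64) ≈ 6.4676.
Output: y_gold = k_gold^0.36 = 6.4676^0.36 ≈ 1.9582.

y_gold ≈ 1.958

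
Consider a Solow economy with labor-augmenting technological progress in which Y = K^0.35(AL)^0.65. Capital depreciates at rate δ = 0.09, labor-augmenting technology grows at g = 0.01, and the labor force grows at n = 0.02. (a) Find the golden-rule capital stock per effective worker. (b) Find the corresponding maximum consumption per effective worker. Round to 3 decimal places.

(a) k_gold ≈ 5.191; (b) c_gold ≈ 1.157

The effective depreciation rate is n + g + δ = 0.02 + 0.01 + 0.09 = 0.12.
At the golden rule the marginal product of capital equals n+g+δ: 0.35·k^(0.35−1) = 0.12. Solving, k_gold = (0.35/0.12)^(1/0.65) ≈ 5.1905.
y_gold = 5.1905^0.35 ≈ 1.7796; c_gold = y_gold − 0.12·k_gold ≈ 1.1567.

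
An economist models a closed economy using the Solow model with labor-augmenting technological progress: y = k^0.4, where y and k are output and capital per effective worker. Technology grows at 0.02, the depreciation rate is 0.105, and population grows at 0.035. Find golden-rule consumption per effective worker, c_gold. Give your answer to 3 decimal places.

Break-even investment rate: n + g + δ = 0.035 + 0.02 + 0.105 = 0.16.
Golden rule sets MPK = n+g+δ: 0.4·k^(0.4−1) = 0.16, so k_gold = (0.4/0.16)^(1/0.6) ≈ 4.6050.
y_gold = 4.6050^0.4 ≈ 1.8420.
c_gold = y_gold − (n+g+δ)·k_gold = 1.8420 − 0.16·4.6050 ≈ 1.1052.

c_gold ≈ 1.105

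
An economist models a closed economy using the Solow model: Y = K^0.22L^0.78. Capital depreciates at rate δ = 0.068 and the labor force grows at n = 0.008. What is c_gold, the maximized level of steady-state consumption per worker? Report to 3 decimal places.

c_gold ≈ 1.053

n + δ = 0.008 + 0.068 = 0.076.
Maximizing c = f(k) − (n+δ)·k gives f'(k) = n+δ, i.e. 0.22·k^(0.22−1) = 0.076, so k_gold = (0.22/0.076)^(1/0.78) ≈ 3.9067.
y_gold = 3.9067^0.22 ≈ 1.3496.
c_gold = y_gold − (n+δ)·k_gold = 1.3496 − 0.076·3.9067 ≈ 1.0527.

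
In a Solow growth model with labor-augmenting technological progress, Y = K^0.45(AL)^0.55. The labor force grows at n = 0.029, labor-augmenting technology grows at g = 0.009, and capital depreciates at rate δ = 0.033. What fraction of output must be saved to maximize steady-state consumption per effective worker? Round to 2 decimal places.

s_gold = 0.45

The effective depreciation rate is n + g + δ = 0.029 + 0.009 + 0.033 = 0.071.
At the golden rule MPK = n+g+δ, and in any Cobb-Douglas steady state s = (n+g+δ)·k/y = MPK·k/y = capital's share 0.45.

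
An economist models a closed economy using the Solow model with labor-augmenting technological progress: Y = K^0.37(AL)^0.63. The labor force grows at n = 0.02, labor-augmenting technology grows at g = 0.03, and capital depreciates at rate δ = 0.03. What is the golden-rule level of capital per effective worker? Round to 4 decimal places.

Capital per effective worker breaks even when investment replaces (n + g + δ)·k; here n + g + δ = 0.08.
Golden rule sets MPK = n+g+δ: 0.37·k^(0.37−1) = 0.08, so k_gold = (0.37/0.08)^(1/0.63) ≈ 11.3693.

k_gold ≈ 11.3693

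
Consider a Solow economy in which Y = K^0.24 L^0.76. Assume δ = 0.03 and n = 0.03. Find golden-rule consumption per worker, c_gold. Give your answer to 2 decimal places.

c_gold ≈ 1.18

Capital per worker breaks even when investment replaces (n + δ)·k; here n + δ = 0.06.
At the golden rule the marginal product of capital equals n+δ: 0.24·k^(0.24−1) = 0.06. Solving, k_gold = (0.24/0.06)^(1/0.76) ≈ 6.1970.
y_gold = 6.1970^0.24 ≈ 1.5493.
c_gold = y_gold − (n+δ)·k_gold = 1.5493 − 0.06·6.1970 ≈ 1.1774.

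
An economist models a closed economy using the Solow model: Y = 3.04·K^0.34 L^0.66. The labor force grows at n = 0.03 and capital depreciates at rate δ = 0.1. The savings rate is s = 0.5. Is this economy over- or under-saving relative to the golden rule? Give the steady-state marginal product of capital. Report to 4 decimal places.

Capital per worker breaks even when investment replaces (n + δ)·k; here n + δ = 0.13.
Steady-state k*: s·A·k^0.34 = 0.13·k gives k* = (0.5·3.04/0.13)^(1/0.66) ≈ 41.4983.
MPK = 0.34·3.04·41.4983^(-0.66) ≈ 0.0884.
MPK < n+δ = 0.13, so the economy is dynamically inefficient (over-saving).

over-saving; MPK ≈ 0.0884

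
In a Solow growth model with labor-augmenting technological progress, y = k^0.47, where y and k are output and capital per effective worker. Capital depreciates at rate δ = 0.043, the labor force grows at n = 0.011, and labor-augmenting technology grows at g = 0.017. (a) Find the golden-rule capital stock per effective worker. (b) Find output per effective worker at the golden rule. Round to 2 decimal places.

(a) k_gold ≈ 35.38; (b) y_gold ≈ 5.34

Break-even investment rate: n + g + δ = 0.011 + 0.017 + 0.043 = 0.071.
Maximizing c = f(k) − (n+g+δ)·k gives f'(k) = n+g+δ, i.e. 0.47·k^(0.47−1) = 0.071, so k_gold = (0.47/0.071)^(1/0.53) ≈ 35.3797.
y_gold = 35.3797^0.47 ≈ 5.3446.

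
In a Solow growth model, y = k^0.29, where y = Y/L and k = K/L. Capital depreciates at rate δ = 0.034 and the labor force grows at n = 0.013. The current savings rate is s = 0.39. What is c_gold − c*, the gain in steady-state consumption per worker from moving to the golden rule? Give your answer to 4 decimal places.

n + δ = 0.013 + 0.034 = 0.047.
Current steady state (s = 0.39): k* = (0.39/0.047)^(1/0.71) ≈ 19.6933, y* = 19.6933^0.29 ≈ 2.3733, c* = (1−0.39)·2.3733 ≈ 1.4477.
Golden rule sets MPK = n+δ: 0.29·k^(0.29−1) = 0.047, so k_gold = (0.29/0.047)^(1/0.71) ≈ 12.9747.
y_gold = 12.9747^0.29 ≈ 2.1028, c_gold = y_gold − 0.047·k_gold ≈ 1.4930.
Gain: Δc = 1.4930 − 1.4477 ≈ 0.0453.

Δc ≈ 0.0453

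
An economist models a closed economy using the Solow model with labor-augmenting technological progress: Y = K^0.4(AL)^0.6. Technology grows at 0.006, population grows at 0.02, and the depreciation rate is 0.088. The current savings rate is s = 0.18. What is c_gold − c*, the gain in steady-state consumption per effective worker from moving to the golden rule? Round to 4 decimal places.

Δc ≈ 0.2736

The effective depreciation rate is n + g + δ = 0.02 + 0.006 + 0.088 = 0.114.
Current steady state (s = 0.18): k* = (0.18/0.114)^(1/0.6) ≈ 2.1410, y* = 2.1410^0.4 ≈ 1.3560, c* = (1−0.18)·1.3560 ≈ 1.1119.
Setting f'(k) = n+g+δ gives 0.4·k^(0.4−1) = 0.114, hence k_gold = (0.4/0.114)^(1/0.6) ≈ 8.1020.
y_gold = 8.1020^0.4 ≈ 2.3091, c_gold = y_gold − 0.114·k_gold ≈ 1.3854.
Gain: Δc = 1.3854 − 1.1119 ≈ 0.2736.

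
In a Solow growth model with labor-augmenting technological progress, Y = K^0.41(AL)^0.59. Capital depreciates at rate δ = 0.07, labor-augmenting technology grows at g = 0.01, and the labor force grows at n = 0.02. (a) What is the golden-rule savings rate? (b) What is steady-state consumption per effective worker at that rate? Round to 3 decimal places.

Break-even investment rate: n + g + δ = 0.02 + 0.01 + 0.07 = 0.1.
For Cobb-Douglas, s_gold equals capital's share: s_gold = 0.41.
Maximizing c = f(k) − (n+g+δ)·k gives f'(k) = n+g+δ, i.e. 0.41·k^(0.41−1) = 0.1, so k_gold = (0.41/0.1)^(1/0.59) ≈ 10.9299.
y_gold = 10.9299^0.41 ≈ 2.6658; c_gold = (1−0.41)·y_gold ≈ 1.5728.

(a) s_gold = 0.410; (b) c_gold ≈ 1.573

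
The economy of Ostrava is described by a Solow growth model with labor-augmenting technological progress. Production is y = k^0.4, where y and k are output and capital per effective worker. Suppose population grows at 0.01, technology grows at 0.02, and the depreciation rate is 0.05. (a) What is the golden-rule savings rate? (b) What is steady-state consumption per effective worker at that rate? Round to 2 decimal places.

n + g + δ = 0.01 + 0.02 + 0.05 = 0.08.
For Cobb-Douglas, s_gold equals capital's share: s_gold = 0.4.
Setting f'(k) = n+g+δ gives 0.4·k^(0.4−1) = 0.08, hence k_gold = (0.4/0.08)^(1/0.6) ≈ 14.6201.
y_gold = 14.6201^0.4 ≈ 2.9240; c_gold = (1−0.4)·y_gold ≈ 1.7544.

(a) s_gold = 0.40; (b) c_gold ≈ 1.75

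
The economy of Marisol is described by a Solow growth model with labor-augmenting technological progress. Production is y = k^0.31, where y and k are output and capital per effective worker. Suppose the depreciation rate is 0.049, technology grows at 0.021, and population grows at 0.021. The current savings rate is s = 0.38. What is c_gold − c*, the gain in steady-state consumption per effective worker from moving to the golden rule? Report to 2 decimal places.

Δc ≈ 0.02

The effective depreciation rate is n + g + δ = 0.021 + 0.021 + 0.049 = 0.091.
Current steady state (s = 0.38): k* = (0.38/0.091)^(1/0.69) ≈ 7.9365, y* = 7.9365^0.31 ≈ 1.9006, c* = (1−0.38)·1.9006 ≈ 1.1784.
Maximizing c = f(k) − (n+g+δ)·k gives f'(k) = n+g+δ, i.e. 0.31·k^(0.31−1) = 0.091, so k_gold = (0.31/0.091)^(1/0.69) ≈ 5.9085.
y_gold = 5.9085^0.31 ≈ 1.7344, c_gold = y_gold − 0.091·k_gold ≈ 1.1968.
Gain: Δc = 1.1968 − 1.1784 ≈ 0.0184.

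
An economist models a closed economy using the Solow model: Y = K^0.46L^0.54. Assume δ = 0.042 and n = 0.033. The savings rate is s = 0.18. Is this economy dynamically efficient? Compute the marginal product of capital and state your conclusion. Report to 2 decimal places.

The effective depreciation rate is n + δ = 0.033 + 0.042 = 0.075.
Steady-state k*: s·k^0.46 = 0.075·k gives k* = (0.18/0.075)^(1/0.54) ≈ 5.0594.
MPK = 0.46·5.0594^(-0.54) ≈ 0.1917.
MPK > n+δ = 0.075, so the economy is dynamically efficient (under-saving).

dynamically efficient; MPK ≈ 0.19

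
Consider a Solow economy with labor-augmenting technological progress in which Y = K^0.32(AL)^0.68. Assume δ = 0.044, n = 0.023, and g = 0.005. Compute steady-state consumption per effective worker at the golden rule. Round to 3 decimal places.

Capital per effective worker breaks even when investment replaces (n + g + δ)·k; here n + g + δ = 0.072.
Maximizing c = f(k) − (n+g+δ)·k gives f'(k) = n+g+δ, i.e. 0.32·k^(0.32−1) = 0.072, so k_gold = (0.32/0.072)^(1/0.68) ≈ 8.9675.
y_gold = 8.9675^0.32 ≈ 2.0177.
c_gold = y_gold − (n+g+δ)·k_gold = 2.0177 − 0.072·8.9675 ≈ 1.3720.

c_gold ≈ 1.372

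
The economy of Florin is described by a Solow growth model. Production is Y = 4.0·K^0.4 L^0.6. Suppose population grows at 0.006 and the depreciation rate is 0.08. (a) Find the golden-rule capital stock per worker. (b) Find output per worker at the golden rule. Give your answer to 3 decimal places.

Break-even investment rate: n + δ = 0.006 + 0.08 = 0.086.
Maximizing c = f(k) − (n+δ)·k gives f'(k) = n+δ, i.e. 0.4·4.0·k^(0.4−1) = 0.086, so k_gold = (0.4·4.0/0.086)^(1/0.6) ≈ 130.6279.
y_gold = 4.0·130.6279^0.4 ≈ 28.0850.

(a) k_gold ≈ 130.628; (b) y_gold ≈ 28.085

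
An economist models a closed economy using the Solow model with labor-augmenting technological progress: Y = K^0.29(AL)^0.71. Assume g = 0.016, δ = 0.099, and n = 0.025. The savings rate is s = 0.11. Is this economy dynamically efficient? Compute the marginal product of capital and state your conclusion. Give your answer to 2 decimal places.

n + g + δ = 0.025 + 0.016 + 0.099 = 0.14.
Steady-state k*: s·k^0.29 = 0.14·k gives k* = (0.11/0.14)^(1/0.71) ≈ 0.7120.
MPK = 0.29·0.7120^(-0.71) ≈ 0.3691.
MPK > n+g+δ = 0.14, so the economy is dynamically efficient (under-saving).

dynamically efficient; MPK ≈ 0.37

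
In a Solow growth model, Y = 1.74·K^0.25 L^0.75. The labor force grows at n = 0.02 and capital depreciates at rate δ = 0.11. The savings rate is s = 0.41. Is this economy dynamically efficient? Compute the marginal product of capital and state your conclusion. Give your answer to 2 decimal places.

The effective depreciation rate is n + δ = 0.02 + 0.11 = 0.13.
Steady-state k*: s·A·k^0.25 = 0.13·k gives k* = (0.41·1.74/0.13)^(1/0.75) ≈ 9.6795.
MPK = 0.25·1.74·9.6795^(-0.75) ≈ 0.0793.
MPK < n+δ = 0.13, so the economy is dynamically inefficient (over-saving).

dynamically inefficient; MPK ≈ 0.08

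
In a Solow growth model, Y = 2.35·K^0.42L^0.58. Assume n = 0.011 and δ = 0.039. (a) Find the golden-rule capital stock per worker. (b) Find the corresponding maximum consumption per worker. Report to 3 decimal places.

The effective depreciation rate is n + δ = 0.011 + 0.039 = 0.05.
Setting f'(k) = n+δ gives 0.42·2.35·k^(0.42−1) = 0.05, hence k_gold = (0.42·2.35/0.05)^(1/0.58) ≈ 171.1422.
y_gold = 2.35·171.1422^0.42 ≈ 20.3741; c_gold = y_gold − 0.05·k_gold ≈ 11.8170.

(a) k_gold ≈ 171.142; (b) c_gold ≈ 11.817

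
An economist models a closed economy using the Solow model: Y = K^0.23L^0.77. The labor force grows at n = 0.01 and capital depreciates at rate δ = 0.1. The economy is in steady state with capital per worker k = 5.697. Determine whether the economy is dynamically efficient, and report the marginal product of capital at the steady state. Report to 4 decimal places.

The effective depreciation rate is n + δ = 0.01 + 0.1 = 0.11.
MPK = 0.23·k^(0.23−1) = 0.23·5.697^(-0.77) ≈ 0.0602.
MPK < 0.11, so the economy is dynamically inefficient (over-saving).

dynamically inefficient; MPK ≈ 0.0602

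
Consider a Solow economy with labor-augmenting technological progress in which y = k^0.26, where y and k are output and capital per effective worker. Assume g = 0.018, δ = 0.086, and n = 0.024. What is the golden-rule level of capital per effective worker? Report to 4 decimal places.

n + g + δ = 0.024 + 0.018 + 0.086 = 0.128.
Maximizing c = f(k) − (n+g+δ)·k gives f'(k) = n+g+δ, i.e. 0.26·k^(0.26−1) = 0.128, so k_gold = (0.26/0.128)^(1/0.74) ≈ 2.6055.

k_gold ≈ 2.6055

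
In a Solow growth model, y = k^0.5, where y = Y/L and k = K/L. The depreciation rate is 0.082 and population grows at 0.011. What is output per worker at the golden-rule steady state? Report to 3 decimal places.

The effective depreciation rate is n + δ = 0.011 + 0.082 = 0.093.
Setting f'(k) = n+δ gives 0.5·k^(0.5−1) = 0.093, hence k_gold = (0.5/0.093)^(1/0.5) ≈ 28.9051.
Output: y_gold = k_gold^0.5 = 28.9051^0.5 ≈ 5.3763.

y_gold ≈ 5.376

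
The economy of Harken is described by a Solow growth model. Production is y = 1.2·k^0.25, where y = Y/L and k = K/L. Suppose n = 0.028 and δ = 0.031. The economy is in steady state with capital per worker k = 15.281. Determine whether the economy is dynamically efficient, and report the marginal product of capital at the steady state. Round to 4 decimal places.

dynamically inefficient; MPK ≈ 0.0388

Capital per worker breaks even when investment replaces (n + δ)·k; here n + δ = 0.059.
MPK = 0.25·1.2·k^(0.25−1) = 0.25·1.2·15.281^(-0.75) ≈ 0.0388.
MPK < 0.059, so the economy is dynamically inefficient (over-saving).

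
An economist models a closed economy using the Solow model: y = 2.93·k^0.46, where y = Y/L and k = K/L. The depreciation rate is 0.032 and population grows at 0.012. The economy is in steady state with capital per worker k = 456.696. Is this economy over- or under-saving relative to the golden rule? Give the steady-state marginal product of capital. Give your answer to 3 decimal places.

under-saving; MPK ≈ 0.049

Capital per worker breaks even when investment replaces (n + δ)·k; here n + δ = 0.044.
MPK = 0.46·2.93·k^(0.46−1) = 0.46·2.93·456.696^(-0.54) ≈ 0.0494.
MPK > 0.044, so the economy is dynamically efficient (under-saving).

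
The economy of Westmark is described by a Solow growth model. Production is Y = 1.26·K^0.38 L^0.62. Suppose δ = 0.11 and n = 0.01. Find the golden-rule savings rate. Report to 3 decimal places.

s_gold = 0.380

The effective depreciation rate is n + δ = 0.01 + 0.11 = 0.12.
At the golden rule MPK = n+δ, and in any Cobb-Douglas steady state s = (n+δ)·k/y = MPK·k/y = capital's share 0.38.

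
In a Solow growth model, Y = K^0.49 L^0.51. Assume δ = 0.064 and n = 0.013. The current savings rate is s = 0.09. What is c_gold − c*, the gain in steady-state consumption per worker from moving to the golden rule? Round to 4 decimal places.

Break-even investment rate: n + δ = 0.013 + 0.064 = 0.077.
Current steady state (s = 0.09): k* = (0.09/0.077)^(1/0.51) ≈ 1.3578, y* = 1.3578^0.49 ≈ 1.1617, c* = (1−0.09)·1.1617 ≈ 1.0571.
At the golden rule the marginal product of capital equals n+δ: 0.49·k^(0.49−1) = 0.077. Solving, k_gold = (0.49/0.077)^(1/0.51) ≈ 37.6611.
y_gold = 37.6611^0.49 ≈ 5.9182, c_gold = y_gold − 0.077·k_gold ≈ 3.0183.
Gain: Δc = 3.0183 − 1.0571 ≈ 1.9611.

Δc ≈ 1.9611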